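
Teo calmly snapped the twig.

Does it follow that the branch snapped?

Nothing is said about any branch; only the twig is affected.

no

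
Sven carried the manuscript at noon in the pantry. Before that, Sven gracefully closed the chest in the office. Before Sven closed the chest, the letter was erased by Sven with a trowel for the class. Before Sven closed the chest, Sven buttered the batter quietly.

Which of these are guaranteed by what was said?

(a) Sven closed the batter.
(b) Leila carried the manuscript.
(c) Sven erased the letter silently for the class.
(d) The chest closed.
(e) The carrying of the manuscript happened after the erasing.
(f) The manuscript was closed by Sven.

(d), (e)

(a) Not entailed — Sven closed the chest, not the batter; the batter belongs to the buttering event.
(b) Not entailed — the passage has Sven carrying the manuscript, not Leila.
(c) Not entailed — 'silently' adds information not in the original event.
(d) Entailed — 'Sven closed the chest' is causative; it entails the inchoative 'the chest closed'.
(e) Entailed — the narrative places the erasing before the carrying.
(f) Not entailed — Sven closed the chest, not the manuscript; the manuscript belongs to the carrying event.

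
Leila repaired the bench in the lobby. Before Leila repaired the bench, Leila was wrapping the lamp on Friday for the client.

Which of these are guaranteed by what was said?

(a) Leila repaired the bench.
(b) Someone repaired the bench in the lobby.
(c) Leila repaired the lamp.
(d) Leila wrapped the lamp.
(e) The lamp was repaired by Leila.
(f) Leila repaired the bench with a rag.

(a), (b)

(a) Entailed — this follows by dropping conjuncts from the repairing event's description.
(b) Entailed — every conjunct here is already in the original repairing event.
(c) Not entailed — Leila repaired the bench, not the lamp; the lamp belongs to the wrapping event.
(d) Not entailed — 'was wrapping' is progressive on an accomplishment; it does not entail the completed 'wrapped'.
(e) Not entailed — Leila repaired the bench, not the lamp; the lamp belongs to the wrapping event.
(f) Not entailed — 'with a rag' adds information not in the original event.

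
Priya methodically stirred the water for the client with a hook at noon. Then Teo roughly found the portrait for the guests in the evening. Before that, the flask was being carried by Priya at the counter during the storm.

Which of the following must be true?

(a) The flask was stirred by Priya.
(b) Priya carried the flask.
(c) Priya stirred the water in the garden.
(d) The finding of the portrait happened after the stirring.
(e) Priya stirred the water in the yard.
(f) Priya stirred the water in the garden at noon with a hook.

(a) Not entailed — Priya stirred the water, not the flask; the flask belongs to the carrying event.
(b) Entailed — 'carry' is an activity; 'was carrying' entails that some carrying happened, so 'carried' holds.
(c) Not entailed — 'in the garden' adds information not in the original event.
(d) Entailed — the narrative places the stirring before the finding.
(e) Not entailed — 'in the yard' adds information not in the original event.
(f) Not entailed — 'in the garden' adds information not in the original event.

(b), (d)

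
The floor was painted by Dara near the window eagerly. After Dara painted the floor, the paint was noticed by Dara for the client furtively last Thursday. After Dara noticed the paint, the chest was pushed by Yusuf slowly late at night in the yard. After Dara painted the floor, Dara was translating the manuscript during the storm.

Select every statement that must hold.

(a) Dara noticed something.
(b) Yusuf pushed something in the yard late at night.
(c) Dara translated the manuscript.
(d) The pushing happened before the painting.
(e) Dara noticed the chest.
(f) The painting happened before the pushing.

(a) Entailed — this follows by dropping conjuncts from the noticing event's description.
(b) Entailed — the original entails any weakening of itself; this just drops 'slowly' and generalizes the patient.
(c) Not entailed — 'was translating' is progressive on an accomplishment; it does not entail the completed 'translated'.
(d) Not entailed — the narrative places the painting before the pushing, not after.
(e) Not entailed — Dara noticed the paint, not the chest; the chest belongs to the pushing event.
(f) Entailed — the narrative places the painting before the pushing.

(a), (b), (f)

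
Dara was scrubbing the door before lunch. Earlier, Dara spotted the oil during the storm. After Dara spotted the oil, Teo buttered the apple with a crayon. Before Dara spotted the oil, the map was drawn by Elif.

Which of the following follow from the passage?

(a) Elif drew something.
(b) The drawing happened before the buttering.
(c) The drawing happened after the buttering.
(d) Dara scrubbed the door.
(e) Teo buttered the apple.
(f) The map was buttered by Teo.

(a), (b), (d), (e)

(a) Entailed — every conjunct here is already in the original drawing event.
(b) Entailed — the narrative places the drawing before the buttering.
(c) Not entailed — the narrative places the drawing before the buttering, not after.
(d) Entailed — 'scrub' is an activity; 'was scrubbing' entails that some scrubbing happened, so 'scrubbed' holds.
(e) Entailed — every conjunct here is already in the original buttering event.
(f) Not entailed — Teo buttered the apple, not the map; the map belongs to the drawing event.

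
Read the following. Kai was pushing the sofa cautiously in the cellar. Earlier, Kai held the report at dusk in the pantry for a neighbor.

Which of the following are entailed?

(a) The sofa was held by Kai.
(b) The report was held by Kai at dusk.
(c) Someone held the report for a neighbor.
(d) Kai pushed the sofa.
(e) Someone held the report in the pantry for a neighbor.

(a) Not entailed — Kai held the report, not the sofa; the sofa belongs to the pushing event.
(b) Entailed — every conjunct here is already in the original holding event.
(c) Entailed — every conjunct here is already in the original holding event.
(d) Entailed — 'push' is an activity; 'was pushing' entails that some pushing happened, so 'pushed' holds.
(e) Entailed — this follows by dropping conjuncts from the holding event's description.

(b), (c), (d), (e)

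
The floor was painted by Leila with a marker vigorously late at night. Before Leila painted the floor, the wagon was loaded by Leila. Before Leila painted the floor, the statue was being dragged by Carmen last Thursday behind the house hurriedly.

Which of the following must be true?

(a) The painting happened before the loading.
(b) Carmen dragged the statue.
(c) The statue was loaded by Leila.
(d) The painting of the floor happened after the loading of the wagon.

(a) Not entailed — the narrative places the loading before the painting, not after.
(b) Entailed — 'drag' is an activity; 'was dragging' entails that some dragging happened, so 'dragged' holds.
(c) Not entailed — Leila loaded the wagon, not the statue; the statue belongs to the dragging event.
(d) Entailed — the narrative places the loading before the painting.

(b), (d)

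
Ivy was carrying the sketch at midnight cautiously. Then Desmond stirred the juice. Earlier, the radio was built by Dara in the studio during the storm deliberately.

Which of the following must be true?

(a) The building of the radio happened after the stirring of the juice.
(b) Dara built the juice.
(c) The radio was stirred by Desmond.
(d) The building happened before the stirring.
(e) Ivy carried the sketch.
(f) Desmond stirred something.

(a) Not entailed — the narrative places the building before the stirring, not after.
(b) Not entailed — Dara built the radio, not the juice; the juice belongs to the stirring event.
(c) Not entailed — Desmond stirred the juice, not the radio; the radio belongs to the building event.
(d) Entailed — the narrative places the building before the stirring.
(e) Entailed — 'carry' is an activity; 'was carrying' entails that some carrying happened, so 'carried' holds.
(f) Entailed — generalizing the patient leaves a sub-description the original still satisfies.

(d), (e), (f)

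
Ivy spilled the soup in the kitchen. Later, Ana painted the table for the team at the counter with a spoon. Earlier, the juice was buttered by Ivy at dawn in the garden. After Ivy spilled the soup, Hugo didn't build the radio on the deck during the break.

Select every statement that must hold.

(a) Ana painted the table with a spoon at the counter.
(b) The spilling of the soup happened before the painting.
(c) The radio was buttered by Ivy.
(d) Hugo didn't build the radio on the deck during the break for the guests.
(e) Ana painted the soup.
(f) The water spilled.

(a) Entailed — this follows by dropping conjuncts from the painting event's description.
(b) Entailed — the narrative places the spilling before the painting.
(c) Not entailed — Ivy buttered the juice, not the radio; the radio belongs to the building event.
(d) Entailed — under negation, adding a further restriction is entailed: if no such building event occurred, none occurred for the guests either.
(e) Not entailed — Ana painted the table, not the soup; the soup belongs to the spilling event.
(f) Not entailed — the soup is what spilled, not the water.

(a), (b), (d)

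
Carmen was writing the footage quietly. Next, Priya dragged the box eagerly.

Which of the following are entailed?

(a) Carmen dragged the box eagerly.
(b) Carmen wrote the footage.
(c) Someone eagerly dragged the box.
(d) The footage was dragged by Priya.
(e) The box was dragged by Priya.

(a) Not entailed — the passage has Priya dragging the box, not Carmen.
(b) Not entailed — 'was writing' is progressive on an accomplishment; it does not entail the completed 'wrote'.
(c) Entailed — every conjunct here is already in the original dragging event.
(d) Not entailed — Priya dragged the box, not the footage; the footage belongs to the writing event.
(e) Entailed — every conjunct here is already in the original dragging event.

(c), (e)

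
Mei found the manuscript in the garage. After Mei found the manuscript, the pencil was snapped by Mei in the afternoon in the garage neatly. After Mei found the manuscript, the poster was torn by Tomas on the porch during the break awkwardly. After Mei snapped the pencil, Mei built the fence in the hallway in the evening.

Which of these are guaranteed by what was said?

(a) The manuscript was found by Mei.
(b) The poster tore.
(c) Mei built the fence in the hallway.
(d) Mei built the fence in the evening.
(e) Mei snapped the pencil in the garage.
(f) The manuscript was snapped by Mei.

(a), (b), (c), (d), (e)

(a) Entailed — every conjunct here is already in the original finding event.
(b) Entailed — 'Tomas tore the poster' is causative; it entails the inchoative 'the poster tore'.
(c) Entailed — every conjunct here is already in the original building event.
(d) Entailed — dropping 'in the hallway' leaves a sub-description the original still satisfies.
(e) Entailed — dropping 'in the afternoon', 'neatly' leaves a sub-description the original still satisfies.
(f) Not entailed — Mei snapped the pencil, not the manuscript; the manuscript belongs to the finding event.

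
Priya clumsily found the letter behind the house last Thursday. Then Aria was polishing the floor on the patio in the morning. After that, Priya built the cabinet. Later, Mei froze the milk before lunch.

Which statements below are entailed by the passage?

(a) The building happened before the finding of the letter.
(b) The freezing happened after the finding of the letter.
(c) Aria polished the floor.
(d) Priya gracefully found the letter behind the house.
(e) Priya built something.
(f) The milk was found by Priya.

(a) Not entailed — the narrative places the finding before the building, not after.
(b) Entailed — the narrative places the finding before the freezing.
(c) Entailed — 'polish' is an activity; 'was polishing' entails that some polishing happened, so 'polished' holds.
(d) Not entailed — 'gracefully' adds a manner not in (and inconsistent with) the original.
(e) Entailed — this follows by dropping conjuncts from the building event's description.
(f) Not entailed — Priya found the letter, not the milk; the milk belongs to the freezing event.

(b), (c), (e)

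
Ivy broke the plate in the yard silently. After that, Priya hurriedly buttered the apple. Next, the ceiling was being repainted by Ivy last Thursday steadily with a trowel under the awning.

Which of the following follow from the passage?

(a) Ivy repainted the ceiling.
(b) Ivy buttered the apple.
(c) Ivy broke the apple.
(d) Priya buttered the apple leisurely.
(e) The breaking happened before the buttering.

(a) Not entailed — 'was repainting' is progressive on an accomplishment; it does not entail the completed 'repainted'.
(b) Not entailed — the passage has Priya buttering the apple, not Ivy.
(c) Not entailed — Ivy broke the plate, not the apple; the apple belongs to the buttering event.
(d) Not entailed — 'leisurely' adds a manner not in (and inconsistent with) the original.
(e) Entailed — the narrative places the breaking before the buttering.

(e)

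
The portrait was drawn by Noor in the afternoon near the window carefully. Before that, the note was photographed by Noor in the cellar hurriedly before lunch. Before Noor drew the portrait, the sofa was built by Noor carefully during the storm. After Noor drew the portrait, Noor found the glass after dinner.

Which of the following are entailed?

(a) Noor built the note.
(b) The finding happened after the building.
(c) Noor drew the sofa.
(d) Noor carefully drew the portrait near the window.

(a) Not entailed — Noor built the sofa, not the note; the note belongs to the photographing event.
(b) Entailed — the narrative places the building before the finding.
(c) Not entailed — Noor drew the portrait, not the sofa; the sofa belongs to the building event.
(d) Entailed — this follows by dropping conjuncts from the drawing event's description.

(b), (d)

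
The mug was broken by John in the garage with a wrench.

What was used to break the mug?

'with a wrench' marks the instrument of the breaking event.

a wrench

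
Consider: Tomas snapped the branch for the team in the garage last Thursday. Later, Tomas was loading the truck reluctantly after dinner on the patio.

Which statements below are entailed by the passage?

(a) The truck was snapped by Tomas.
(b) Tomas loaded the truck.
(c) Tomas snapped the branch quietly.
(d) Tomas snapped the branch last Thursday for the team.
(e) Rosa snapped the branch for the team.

(d)

(a) Not entailed — Tomas snapped the branch, not the truck; the truck belongs to the loading event.
(b) Not entailed — 'was loading' is progressive on an accomplishment; it does not entail the completed 'loaded'.
(c) Not entailed — 'quietly' adds information not in the original event.
(d) Entailed — this follows by dropping conjuncts from the snapping event's description.
(e) Not entailed — the passage has Tomas snapping the branch, not Rosa.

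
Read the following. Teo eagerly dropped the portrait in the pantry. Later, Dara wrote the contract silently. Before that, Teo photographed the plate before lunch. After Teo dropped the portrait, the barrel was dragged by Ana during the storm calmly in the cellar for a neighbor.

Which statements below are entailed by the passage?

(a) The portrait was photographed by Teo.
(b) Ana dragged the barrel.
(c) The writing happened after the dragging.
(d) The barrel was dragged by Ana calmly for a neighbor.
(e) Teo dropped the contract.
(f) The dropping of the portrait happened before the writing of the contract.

(b), (d), (f)

(a) Not entailed — Teo photographed the plate, not the portrait; the portrait belongs to the dropping event.
(b) Entailed — this follows by dropping conjuncts from the dragging event's description.
(c) Not entailed — the narrative doesn't order the dragging relative to the writing.
(d) Entailed — every conjunct here is already in the original dragging event.
(e) Not entailed — Teo dropped the portrait, not the contract; the contract belongs to the writing event.
(f) Entailed — the narrative places the dropping before the writing.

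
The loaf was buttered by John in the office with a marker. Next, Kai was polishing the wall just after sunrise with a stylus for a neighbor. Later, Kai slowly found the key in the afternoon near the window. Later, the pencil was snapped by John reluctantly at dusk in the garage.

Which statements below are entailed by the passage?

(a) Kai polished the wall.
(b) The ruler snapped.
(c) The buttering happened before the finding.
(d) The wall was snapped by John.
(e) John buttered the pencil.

(a) Entailed — 'polish' is an activity; 'was polishing' entails that some polishing happened, so 'polished' holds.
(b) Not entailed — the pencil is what snapped, not the ruler.
(c) Entailed — the narrative places the buttering before the finding.
(d) Not entailed — John snapped the pencil, not the wall; the wall belongs to the polishing event.
(e) Not entailed — John buttered the loaf, not the pencil; the pencil belongs to the snapping event.

(a), (c)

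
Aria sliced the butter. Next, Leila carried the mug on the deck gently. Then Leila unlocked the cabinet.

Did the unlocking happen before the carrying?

The narrative orders the carrying before the unlocking.

no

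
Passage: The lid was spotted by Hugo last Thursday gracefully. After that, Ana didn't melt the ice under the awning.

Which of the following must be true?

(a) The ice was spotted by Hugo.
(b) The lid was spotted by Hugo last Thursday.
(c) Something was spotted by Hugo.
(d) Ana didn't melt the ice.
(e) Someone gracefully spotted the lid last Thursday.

(a) Not entailed — Hugo spotted the lid, not the ice; the ice belongs to the melting event.
(b) Entailed — the original entails any weakening of itself; this just drops 'gracefully'.
(c) Entailed — this follows by dropping conjuncts from the spotting event's description.
(d) Not entailed — dropping 'under the awning' under negation is not valid — the original leaves open that Ana melted the ice some other way.
(e) Entailed — every conjunct here is already in the original spotting event.

(b), (c), (e)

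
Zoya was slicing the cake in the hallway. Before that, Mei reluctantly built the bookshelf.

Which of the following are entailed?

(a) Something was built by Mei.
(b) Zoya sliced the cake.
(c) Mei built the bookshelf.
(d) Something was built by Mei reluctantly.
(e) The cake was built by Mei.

(a), (c), (d)

(a) Entailed — the original entails any weakening of itself; this just drops 'reluctantly' and generalizes the patient.
(b) Not entailed — 'was slicing' is progressive on an accomplishment; it does not entail the completed 'sliced'.
(c) Entailed — this follows by dropping conjuncts from the building event's description.
(d) Entailed — the original entails any weakening of itself; this just generalizes the patient.
(e) Not entailed — Mei built the bookshelf, not the cake; the cake belongs to the slicing event.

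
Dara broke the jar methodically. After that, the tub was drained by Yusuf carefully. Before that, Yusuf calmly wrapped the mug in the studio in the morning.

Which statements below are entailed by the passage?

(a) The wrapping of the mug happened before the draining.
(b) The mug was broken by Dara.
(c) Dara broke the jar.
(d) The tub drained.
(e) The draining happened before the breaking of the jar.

(a) Entailed — the narrative places the wrapping before the draining.
(b) Not entailed — Dara broke the jar, not the mug; the mug belongs to the wrapping event.
(c) Entailed — every conjunct here is already in the original breaking event.
(d) Entailed — 'Yusuf drained the tub' is causative; it entails the inchoative 'the tub drained'.
(e) Not entailed — the narrative places the breaking before the draining, not after.

(a), (c), (d)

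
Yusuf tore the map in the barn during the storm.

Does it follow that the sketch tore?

no

Nothing is said about any sketch; only the map is affected.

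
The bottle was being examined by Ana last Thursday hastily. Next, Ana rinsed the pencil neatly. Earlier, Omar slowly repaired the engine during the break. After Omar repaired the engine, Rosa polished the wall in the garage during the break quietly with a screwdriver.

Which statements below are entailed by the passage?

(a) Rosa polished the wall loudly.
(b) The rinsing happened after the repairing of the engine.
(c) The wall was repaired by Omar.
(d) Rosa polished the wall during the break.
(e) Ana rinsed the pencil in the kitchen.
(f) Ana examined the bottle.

(b), (d), (f)

(a) Not entailed — 'loudly' adds a manner not in (and inconsistent with) the original.
(b) Entailed — the narrative places the repairing before the rinsing.
(c) Not entailed — Omar repaired the engine, not the wall; the wall belongs to the polishing event.
(d) Entailed — this follows by dropping conjuncts from the polishing event's description.
(e) Not entailed — 'in the kitchen' adds information not in the original event.
(f) Entailed — 'examine' is an activity; 'was examining' entails that some examining happened, so 'examined' holds.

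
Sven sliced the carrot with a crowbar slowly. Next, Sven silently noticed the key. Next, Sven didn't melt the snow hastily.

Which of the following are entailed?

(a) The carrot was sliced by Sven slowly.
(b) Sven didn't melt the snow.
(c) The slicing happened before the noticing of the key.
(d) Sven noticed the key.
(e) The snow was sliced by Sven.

(a) Entailed — every conjunct here is already in the original slicing event.
(b) Not entailed — dropping 'hastily' under negation is not valid — the original leaves open that Sven melted the snow some other way.
(c) Entailed — the narrative places the slicing before the noticing.
(d) Entailed — every conjunct here is already in the original noticing event.
(e) Not entailed — Sven sliced the carrot, not the snow; the snow belongs to the melting event.

(a), (c), (d)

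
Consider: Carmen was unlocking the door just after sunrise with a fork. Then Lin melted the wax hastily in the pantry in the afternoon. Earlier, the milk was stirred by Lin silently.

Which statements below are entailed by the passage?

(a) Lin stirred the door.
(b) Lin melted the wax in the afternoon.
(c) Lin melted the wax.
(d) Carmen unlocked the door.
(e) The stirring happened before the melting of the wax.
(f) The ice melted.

(b), (c), (e)

(a) Not entailed — Lin stirred the milk, not the door; the door belongs to the unlocking event.
(b) Entailed — the original entails any weakening of itself; this just drops 'in the pantry', 'hastily'.
(c) Entailed — this follows by dropping conjuncts from the melting event's description.
(d) Not entailed — 'was unlocking' is progressive on an accomplishment; it does not entail the completed 'unlocked'.
(e) Entailed — the narrative places the stirring before the melting.
(f) Not entailed — the wax is what melted, not the ice.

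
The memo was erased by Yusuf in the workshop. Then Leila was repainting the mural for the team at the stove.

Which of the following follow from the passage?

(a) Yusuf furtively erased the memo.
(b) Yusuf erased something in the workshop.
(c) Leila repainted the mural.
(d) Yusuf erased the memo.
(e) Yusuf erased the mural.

(a) Not entailed — 'furtively' adds information not in the original event.
(b) Entailed — every conjunct here is already in the original erasing event.
(c) Not entailed — 'was repainting' is progressive on an accomplishment; it does not entail the completed 'repainted'.
(d) Entailed — the original entails any weakening of itself; this just drops 'in the workshop'.
(e) Not entailed — Yusuf erased the memo, not the mural; the mural belongs to the repainting event.

(b), (d)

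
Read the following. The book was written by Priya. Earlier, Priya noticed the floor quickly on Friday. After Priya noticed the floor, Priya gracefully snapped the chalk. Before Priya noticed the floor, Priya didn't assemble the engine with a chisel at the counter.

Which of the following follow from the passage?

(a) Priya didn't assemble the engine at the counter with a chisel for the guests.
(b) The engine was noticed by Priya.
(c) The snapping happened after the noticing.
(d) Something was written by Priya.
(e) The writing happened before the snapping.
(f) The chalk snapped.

(a) Entailed — under negation, adding a further restriction is entailed: if no such assembling event occurred, none occurred for the guests either.
(b) Not entailed — Priya noticed the floor, not the engine; the engine belongs to the assembling event.
(c) Entailed — the narrative places the noticing before the snapping.
(d) Entailed — generalizing the patient leaves a sub-description the original still satisfies.
(e) Not entailed — the narrative doesn't order the writing relative to the snapping.
(f) Entailed — 'Priya snapped the chalk' is causative; it entails the inchoative 'the chalk snapped'.

(a), (c), (d), (f)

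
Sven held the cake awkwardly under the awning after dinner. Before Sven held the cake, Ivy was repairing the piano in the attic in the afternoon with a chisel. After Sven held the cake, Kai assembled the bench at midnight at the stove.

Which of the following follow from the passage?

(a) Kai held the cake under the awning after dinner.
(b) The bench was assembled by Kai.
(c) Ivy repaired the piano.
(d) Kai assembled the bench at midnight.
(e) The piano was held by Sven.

(a) Not entailed — the passage has Sven holding the cake, not Kai.
(b) Entailed — dropping 'at the stove', 'at midnight' leaves a sub-description the original still satisfies.
(c) Not entailed — 'was repairing' is progressive on an accomplishment; it does not entail the completed 'repaired'.
(d) Entailed — this follows by dropping conjuncts from the assembling event's description.
(e) Not entailed — Sven held the cake, not the piano; the piano belongs to the repairing event.

(b), (d)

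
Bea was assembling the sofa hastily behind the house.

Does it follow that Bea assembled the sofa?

no

'was assembling' is progressive; for an accomplishment like 'assemble the sofa', it doesn't entail completion.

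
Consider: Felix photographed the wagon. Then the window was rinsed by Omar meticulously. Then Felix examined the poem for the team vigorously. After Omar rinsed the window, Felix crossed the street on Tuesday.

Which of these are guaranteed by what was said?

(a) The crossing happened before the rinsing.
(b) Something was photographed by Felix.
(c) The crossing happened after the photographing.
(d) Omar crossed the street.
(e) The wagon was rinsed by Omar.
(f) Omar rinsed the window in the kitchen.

(b), (c)

(a) Not entailed — the narrative places the rinsing before the crossing, not after.
(b) Entailed — generalizing the patient leaves a sub-description the original still satisfies.
(c) Entailed — the narrative places the photographing before the crossing.
(d) Not entailed — the passage has Felix crossing the street, not Omar.
(e) Not entailed — Omar rinsed the window, not the wagon; the wagon belongs to the photographing event.
(f) Not entailed — 'in the kitchen' adds information not in the original event.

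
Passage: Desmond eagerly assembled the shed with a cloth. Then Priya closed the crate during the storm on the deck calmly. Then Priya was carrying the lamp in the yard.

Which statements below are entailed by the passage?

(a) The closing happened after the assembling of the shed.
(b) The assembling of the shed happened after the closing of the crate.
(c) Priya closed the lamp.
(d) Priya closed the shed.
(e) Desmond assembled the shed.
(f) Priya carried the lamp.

(a), (e), (f)

(a) Entailed — the narrative places the assembling before the closing.
(b) Not entailed — the narrative places the assembling before the closing, not after.
(c) Not entailed — Priya closed the crate, not the lamp; the lamp belongs to the carrying event.
(d) Not entailed — Priya closed the crate, not the shed; the shed belongs to the assembling event.
(e) Entailed — dropping 'with a cloth', 'eagerly' leaves a sub-description the original still satisfies.
(f) Entailed — 'carry' is an activity; 'was carrying' entails that some carrying happened, so 'carried' holds.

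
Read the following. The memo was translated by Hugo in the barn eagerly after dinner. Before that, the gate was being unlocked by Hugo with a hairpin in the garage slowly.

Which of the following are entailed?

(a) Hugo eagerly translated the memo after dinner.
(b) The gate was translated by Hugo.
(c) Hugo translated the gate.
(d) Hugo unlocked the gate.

(a) Entailed — this follows by dropping conjuncts from the translating event's description.
(b) Not entailed — Hugo translated the memo, not the gate; the gate belongs to the unlocking event.
(c) Not entailed — Hugo translated the memo, not the gate; the gate belongs to the unlocking event.
(d) Not entailed — 'was unlocking' is progressive on an accomplishment; it does not entail the completed 'unlocked'.

(a)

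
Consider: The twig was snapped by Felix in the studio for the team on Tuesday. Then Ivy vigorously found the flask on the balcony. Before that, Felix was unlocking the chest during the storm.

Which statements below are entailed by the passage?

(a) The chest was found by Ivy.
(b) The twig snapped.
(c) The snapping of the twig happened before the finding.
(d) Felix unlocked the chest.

(b), (c)

(a) Not entailed — Ivy found the flask, not the chest; the chest belongs to the unlocking event.
(b) Entailed — 'Felix snapped the twig' is causative; it entails the inchoative 'the twig snapped'.
(c) Entailed — the narrative places the snapping before the finding.
(d) Not entailed — 'was unlocking' is progressive on an accomplishment; it does not entail the completed 'unlocked'.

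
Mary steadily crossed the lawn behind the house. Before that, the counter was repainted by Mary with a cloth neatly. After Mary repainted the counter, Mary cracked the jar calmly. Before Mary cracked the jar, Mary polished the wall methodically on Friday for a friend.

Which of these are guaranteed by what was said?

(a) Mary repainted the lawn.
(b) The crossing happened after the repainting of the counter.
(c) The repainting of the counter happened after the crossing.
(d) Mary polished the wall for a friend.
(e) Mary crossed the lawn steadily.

(b), (d), (e)

(a) Not entailed — Mary repainted the counter, not the lawn; the lawn belongs to the crossing event.
(b) Entailed — the narrative places the repainting before the crossing.
(c) Not entailed — the narrative places the repainting before the crossing, not after.
(d) Entailed — every conjunct here is already in the original polishing event.
(e) Entailed — dropping 'behind the house' leaves a sub-description the original still satisfies.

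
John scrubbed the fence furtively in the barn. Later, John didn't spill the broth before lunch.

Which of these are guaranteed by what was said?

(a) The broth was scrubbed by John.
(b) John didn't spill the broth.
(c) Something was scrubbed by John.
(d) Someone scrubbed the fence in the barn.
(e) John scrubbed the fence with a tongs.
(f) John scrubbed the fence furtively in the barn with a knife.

(c), (d)

(a) Not entailed — John scrubbed the fence, not the broth; the broth belongs to the spilling event.
(b) Not entailed — dropping 'before lunch' under negation is not valid — the original leaves open that John spilled the broth some other way.
(c) Entailed — this follows by dropping conjuncts from the scrubbing event's description.
(d) Entailed — the original entails any weakening of itself; this just drops 'furtively' and generalizes the agent.
(e) Not entailed — 'with a tongs' adds information not in the original event.
(f) Not entailed — 'with a knife' adds information not in the original event.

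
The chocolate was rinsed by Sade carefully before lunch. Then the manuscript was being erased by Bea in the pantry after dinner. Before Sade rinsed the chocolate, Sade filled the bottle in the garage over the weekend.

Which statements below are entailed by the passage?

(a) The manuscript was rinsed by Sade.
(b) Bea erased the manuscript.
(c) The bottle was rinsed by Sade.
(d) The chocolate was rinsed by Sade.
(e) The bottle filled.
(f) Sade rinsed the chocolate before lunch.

(a) Not entailed — Sade rinsed the chocolate, not the manuscript; the manuscript belongs to the erasing event.
(b) Not entailed — 'was erasing' is progressive on an accomplishment; it does not entail the completed 'erased'.
(c) Not entailed — Sade rinsed the chocolate, not the bottle; the bottle belongs to the filling event.
(d) Entailed — dropping 'before lunch', 'carefully' leaves a sub-description the original still satisfies.
(e) Entailed — 'Sade filled the bottle' is causative; it entails the inchoative 'the bottle filled'.
(f) Entailed — every conjunct here is already in the original rinsing event.

(d), (e), (f)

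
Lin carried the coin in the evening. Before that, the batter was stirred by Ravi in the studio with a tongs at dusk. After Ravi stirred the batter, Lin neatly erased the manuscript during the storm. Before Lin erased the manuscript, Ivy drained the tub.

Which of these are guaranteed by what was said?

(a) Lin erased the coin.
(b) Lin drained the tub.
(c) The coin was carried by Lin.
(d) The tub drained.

(a) Not entailed — Lin erased the manuscript, not the coin; the coin belongs to the carrying event.
(b) Not entailed — the passage has Ivy draining the tub, not Lin.
(c) Entailed — the original entails any weakening of itself; this just drops 'in the evening'.
(d) Entailed — 'Ivy drained the tub' is causative; it entails the inchoative 'the tub drained'.

(c), (d)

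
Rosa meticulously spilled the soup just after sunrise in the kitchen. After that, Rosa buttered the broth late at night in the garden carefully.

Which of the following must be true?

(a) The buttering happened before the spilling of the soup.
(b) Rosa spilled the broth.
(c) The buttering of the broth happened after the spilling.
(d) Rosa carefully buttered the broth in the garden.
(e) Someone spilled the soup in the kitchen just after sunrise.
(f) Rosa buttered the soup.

(a) Not entailed — the narrative places the spilling before the buttering, not after.
(b) Not entailed — Rosa spilled the soup, not the broth; the broth belongs to the buttering event.
(c) Entailed — the narrative places the spilling before the buttering.
(d) Entailed — the original entails any weakening of itself; this just drops 'late at night'.
(e) Entailed — dropping 'meticulously' and generalizing the agent leaves a sub-description the original still satisfies.
(f) Not entailed — Rosa buttered the broth, not the soup; the soup belongs to the spilling event.

(c), (d), (e)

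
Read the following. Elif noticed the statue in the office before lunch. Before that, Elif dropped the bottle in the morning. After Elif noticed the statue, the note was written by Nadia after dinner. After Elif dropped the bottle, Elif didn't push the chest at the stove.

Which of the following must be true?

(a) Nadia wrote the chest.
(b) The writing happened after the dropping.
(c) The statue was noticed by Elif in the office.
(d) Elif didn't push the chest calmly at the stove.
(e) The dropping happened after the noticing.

(b), (c), (d)

(a) Not entailed — Nadia wrote the note, not the chest; the chest belongs to the pushing event.
(b) Entailed — the narrative places the dropping before the writing.
(c) Entailed — every conjunct here is already in the original noticing event.
(d) Entailed — under negation, adding a further restriction is entailed: if no such pushing event occurred, none occurred calmly either.
(e) Not entailed — the narrative places the dropping before the noticing, not after.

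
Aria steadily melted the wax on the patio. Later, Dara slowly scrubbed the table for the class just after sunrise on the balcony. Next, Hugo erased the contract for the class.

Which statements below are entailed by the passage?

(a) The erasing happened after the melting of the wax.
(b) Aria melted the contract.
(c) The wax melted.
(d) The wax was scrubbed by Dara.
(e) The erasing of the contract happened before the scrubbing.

(a), (c)

(a) Entailed — the narrative places the melting before the erasing.
(b) Not entailed — Aria melted the wax, not the contract; the contract belongs to the erasing event.
(c) Entailed — 'Aria melted the wax' is causative; it entails the inchoative 'the wax melted'.
(d) Not entailed — Dara scrubbed the table, not the wax; the wax belongs to the melting event.
(e) Not entailed — the narrative places the scrubbing before the erasing, not after.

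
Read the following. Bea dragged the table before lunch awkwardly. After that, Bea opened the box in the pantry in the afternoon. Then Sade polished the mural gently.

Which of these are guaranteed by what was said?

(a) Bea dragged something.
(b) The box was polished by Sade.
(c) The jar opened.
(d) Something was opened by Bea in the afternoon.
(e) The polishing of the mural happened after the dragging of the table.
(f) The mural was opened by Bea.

(a), (d), (e)

(a) Entailed — the original entails any weakening of itself; this just drops 'before lunch', 'awkwardly' and generalizes the patient.
(b) Not entailed — Sade polished the mural, not the box; the box belongs to the opening event.
(c) Not entailed — the box is what opened, not the jar.
(d) Entailed — every conjunct here is already in the original opening event.
(e) Entailed — the narrative places the dragging before the polishing.
(f) Not entailed — Bea opened the box, not the mural; the mural belongs to the polishing event.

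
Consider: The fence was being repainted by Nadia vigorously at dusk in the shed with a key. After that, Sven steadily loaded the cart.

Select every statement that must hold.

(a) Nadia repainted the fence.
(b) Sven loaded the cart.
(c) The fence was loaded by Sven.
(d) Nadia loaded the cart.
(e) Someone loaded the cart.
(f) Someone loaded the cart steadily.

(a) Not entailed — 'was repainting' is progressive on an accomplishment; it does not entail the completed 'repainted'.
(b) Entailed — this follows by dropping conjuncts from the loading event's description.
(c) Not entailed — Sven loaded the cart, not the fence; the fence belongs to the repainting event.
(d) Not entailed — the passage has Sven loading the cart, not Nadia.
(e) Entailed — dropping 'steadily' and generalizing the agent leaves a sub-description the original still satisfies.
(f) Entailed — this follows by dropping conjuncts from the loading event's description.

(b), (e), (f)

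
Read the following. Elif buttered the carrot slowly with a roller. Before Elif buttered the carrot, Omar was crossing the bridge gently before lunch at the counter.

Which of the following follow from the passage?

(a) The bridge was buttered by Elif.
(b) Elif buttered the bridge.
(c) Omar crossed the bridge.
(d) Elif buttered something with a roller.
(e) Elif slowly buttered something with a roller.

(a) Not entailed — Elif buttered the carrot, not the bridge; the bridge belongs to the crossing event.
(b) Not entailed — Elif buttered the carrot, not the bridge; the bridge belongs to the crossing event.
(c) Not entailed — 'was crossing' is progressive on an accomplishment; it does not entail the completed 'crossed'.
(d) Entailed — dropping 'slowly' and generalizing the patient leaves a sub-description the original still satisfies.
(e) Entailed — every conjunct here is already in the original buttering event.

(d), (e)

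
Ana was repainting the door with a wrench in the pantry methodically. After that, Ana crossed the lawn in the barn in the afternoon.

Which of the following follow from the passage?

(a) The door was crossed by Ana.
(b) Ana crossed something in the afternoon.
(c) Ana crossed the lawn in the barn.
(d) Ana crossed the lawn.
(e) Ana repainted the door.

(b), (c), (d)

(a) Not entailed — Ana crossed the lawn, not the door; the door belongs to the repainting event.
(b) Entailed — dropping 'in the barn' and generalizing the patient leaves a sub-description the original still satisfies.
(c) Entailed — the original entails any weakening of itself; this just drops 'in the afternoon'.
(d) Entailed — this follows by dropping conjuncts from the crossing event's description.
(e) Not entailed — 'was repainting' is progressive on an accomplishment; it does not entail the completed 'repainted'.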